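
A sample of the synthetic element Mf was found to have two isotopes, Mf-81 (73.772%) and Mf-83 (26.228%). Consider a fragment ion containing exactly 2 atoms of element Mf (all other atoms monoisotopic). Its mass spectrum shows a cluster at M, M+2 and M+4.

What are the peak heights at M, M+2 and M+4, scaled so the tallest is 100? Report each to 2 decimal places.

100.00 : 71.11 : 12.64

The 2 Mf atoms are independent, so intensities follow the terms of (0.73772 + 0.26228)^2.
P(M) = 0.73772^2 = 0.544231
P(M+2) = 2 × 0.73772^1 × 0.26228^1 = 0.386978
P(M+4) = 0.26228^2 = 0.068791
The M peak is largest (0.544231); scaling to 100 gives 100.00 : 71.11 : 12.64.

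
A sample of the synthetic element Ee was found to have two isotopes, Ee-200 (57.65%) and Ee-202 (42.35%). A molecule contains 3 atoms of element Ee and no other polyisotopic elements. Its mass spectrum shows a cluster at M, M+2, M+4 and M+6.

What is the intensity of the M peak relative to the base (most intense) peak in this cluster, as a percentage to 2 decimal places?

45.38%

(0.5765 + 0.4235)^3 gives M 0.1916, M+2 0.4223, M+4 0.3102, M+6 0.0760; the largest is M+2.
P(M+2) = C(3,1) × 0.5765^2 × 0.4235^1 = 3 × 0.33235225 × 0.4235 = 0.422254 (base)
P(M) = C(3,0) × 0.5765^3 × 0.4235^0 = 1 × 0.19160107 × 1.0000 = 0.191601
Relative intensity = 0.191601 / 0.422254 × 100 = 45.38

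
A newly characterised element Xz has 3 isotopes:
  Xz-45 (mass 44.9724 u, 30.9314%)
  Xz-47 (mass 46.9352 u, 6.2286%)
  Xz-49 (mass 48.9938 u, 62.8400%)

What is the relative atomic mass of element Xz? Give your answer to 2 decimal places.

47.62 u

Average mass = Σ (abundance × isotope mass) = 0.309314 × 44.9724 + 0.062286 × 46.9352 + 0.628400 × 48.9938
= 13.91059 + 2.92341 + 30.78770 = 47.62170 u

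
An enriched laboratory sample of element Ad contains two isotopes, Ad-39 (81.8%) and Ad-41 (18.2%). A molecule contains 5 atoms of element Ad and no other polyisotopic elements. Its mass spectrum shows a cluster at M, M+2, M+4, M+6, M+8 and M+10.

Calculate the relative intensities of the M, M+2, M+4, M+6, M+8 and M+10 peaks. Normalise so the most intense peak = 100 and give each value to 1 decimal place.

89.9 : 100.0 : 44.5 : 9.9 : 1.1 : 0.0

Each Ad atom is independently Ad-39 (p = 0.818) or Ad-41 (q = 0.182); the cluster is the binomial expansion (p + q)^5.
P(M) = 0.818^5 = 0.366241
P(M+2) = 5 × 0.818^4 × 0.182^1 = 0.407432
P(M+4) = 10 × 0.818^3 × 0.182^2 = 0.181302
P(M+6) = 10 × 0.818^2 × 0.182^3 = 0.040339
P(M+8) = 5 × 0.818^1 × 0.182^4 = 0.004488
P(M+10) = 0.182^5 = 0.000200
The M+2 peak is largest (0.407432); scaling to 100 gives 89.9 : 100.0 : 44.5 : 9.9 : 1.1 : 0.0.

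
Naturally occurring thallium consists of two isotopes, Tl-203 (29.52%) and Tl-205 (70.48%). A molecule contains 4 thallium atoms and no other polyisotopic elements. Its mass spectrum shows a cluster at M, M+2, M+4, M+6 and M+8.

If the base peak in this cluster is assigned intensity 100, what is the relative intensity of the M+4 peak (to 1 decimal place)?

62.8

(0.2952 + 0.7048)^4 gives M 0.0076, M+2 0.0725, M+4 0.2597, M+6 0.4134, M+8 0.2468; the largest is M+6.
P(M+6) = C(4,3) × 0.2952^1 × 0.7048^3 = 4 × 0.2952 × 0.35010449 = 0.413403 (base)
P(M+4) = C(4,2) × 0.2952^2 × 0.7048^2 = 6 × 0.08714304 × 0.49674304 = 0.259726
Relative intensity = 0.259726 / 0.413403 × 100 = 62.8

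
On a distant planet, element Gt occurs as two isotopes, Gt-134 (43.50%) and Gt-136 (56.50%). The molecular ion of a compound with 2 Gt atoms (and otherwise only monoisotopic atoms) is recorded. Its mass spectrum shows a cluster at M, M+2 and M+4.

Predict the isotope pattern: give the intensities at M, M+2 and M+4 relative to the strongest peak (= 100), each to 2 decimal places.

Each Gt atom is independently Gt-134 (p = 0.4350) or Gt-136 (q = 0.5650); the cluster is the binomial expansion (p + q)^2.
P(M) = 0.4350^2 = 0.189225
P(M+2) = 2 × 0.4350^1 × 0.5650^1 = 0.491550
P(M+4) = 0.5650^2 = 0.319225
The M+2 peak is largest (0.491550); scaling to 100 gives 38.50 : 100.00 : 64.94.

38.50 : 100.00 : 64.94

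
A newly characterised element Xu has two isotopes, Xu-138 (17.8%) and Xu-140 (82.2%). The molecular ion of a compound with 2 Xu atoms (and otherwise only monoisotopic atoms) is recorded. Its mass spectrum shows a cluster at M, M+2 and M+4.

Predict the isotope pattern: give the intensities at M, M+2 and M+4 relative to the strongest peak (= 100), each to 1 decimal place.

The 2 Xu atoms are independent, so intensities follow the terms of (0.178 + 0.822)^2.
P(M) = 0.178^2 = 0.031684
P(M+2) = 2 × 0.178^1 × 0.822^1 = 0.292632
P(M+4) = 0.822^2 = 0.675684
The M+4 peak is largest (0.675684); scaling to 100 gives 4.7 : 43.3 : 100.0.

4.7 : 43.3 : 100.0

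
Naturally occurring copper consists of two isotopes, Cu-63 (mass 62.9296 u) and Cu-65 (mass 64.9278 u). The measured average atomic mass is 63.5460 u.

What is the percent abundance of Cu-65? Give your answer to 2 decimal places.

Let x be the fractional abundance of Cu-63; then Cu-65 has abundance 1 − x.
62.9296·x + 64.9278·(1 − x) = 63.5460
(62.9296 − 64.9278)·x = 63.5460 − 64.9278
x = -1.3818 / -1.9982 = 0.69152 → 69.15% Cu-63, 30.85% Cu-65.

30.85%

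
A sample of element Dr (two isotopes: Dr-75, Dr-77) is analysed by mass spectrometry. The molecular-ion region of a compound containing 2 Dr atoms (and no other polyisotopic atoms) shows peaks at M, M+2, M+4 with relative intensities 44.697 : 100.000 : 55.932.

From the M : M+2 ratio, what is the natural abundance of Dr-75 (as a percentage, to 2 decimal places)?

47.20%

Let p = fractional abundance of Dr-75. I(M+2)/I(M) = [C(2,1)·p^1·(1−p)] / p^2 = 2·(1−p)/p = 100.000/44.697 = 2.2373
(1−p)/p = 2.2373/2 = 1.1186  ⇒  p = 1/(1 + 1.1186) = 0.4720
Dr-75: 47.20%, Dr-77: 52.80%.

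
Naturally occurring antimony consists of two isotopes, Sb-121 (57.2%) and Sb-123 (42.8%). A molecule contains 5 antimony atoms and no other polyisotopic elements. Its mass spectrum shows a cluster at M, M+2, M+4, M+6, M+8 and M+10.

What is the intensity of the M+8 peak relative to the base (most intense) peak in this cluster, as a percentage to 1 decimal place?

Term probabilities: M 0.0612, M+2 0.2291, M+4 0.3428, M+6 0.2565, M+8 0.0960, M+10 0.0144. Base peak = M+4.
P(M+4) = C(5,2) × 0.572^3 × 0.428^2 = 10 × 0.18714925 × 0.183184 = 0.342827 (base)
P(M+8) = C(5,4) × 0.572^1 × 0.428^4 = 5 × 0.5720 × 0.03355638 = 0.095971
Relative intensity = 0.095971 / 0.342827 × 100 = 28.0

28.0%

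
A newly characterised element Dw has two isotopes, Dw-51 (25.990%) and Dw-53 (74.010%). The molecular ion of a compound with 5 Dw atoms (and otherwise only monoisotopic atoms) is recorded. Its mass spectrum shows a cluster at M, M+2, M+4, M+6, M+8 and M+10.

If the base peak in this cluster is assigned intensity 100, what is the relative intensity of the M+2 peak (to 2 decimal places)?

Term probabilities: M 0.0012, M+2 0.0169, M+4 0.0962, M+6 0.2738, M+8 0.3899, M+10 0.2221. Base peak = M+8.
P(M+8) = C(5,4) × 0.25990^1 × 0.74010^4 = 5 × 0.2599 × 0.30002788 = 0.389886 (base)
P(M+2) = C(5,1) × 0.25990^4 × 0.74010^1 = 5 × 0.00456273 × 0.7401 = 0.016884
Relative intensity = 0.016884 / 0.389886 × 100 = 4.33

4.33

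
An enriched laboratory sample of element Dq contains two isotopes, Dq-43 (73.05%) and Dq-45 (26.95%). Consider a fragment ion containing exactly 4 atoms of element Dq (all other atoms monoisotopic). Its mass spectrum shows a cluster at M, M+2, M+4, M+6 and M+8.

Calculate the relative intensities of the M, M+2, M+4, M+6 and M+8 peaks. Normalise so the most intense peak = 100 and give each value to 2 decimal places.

67.76 : 100.00 : 55.34 : 13.61 : 1.26

Each Dq atom is independently Dq-43 (p = 0.7305) or Dq-45 (q = 0.2695); the cluster is the binomial expansion (p + q)^4.
P(M) = 0.7305^4 = 0.284761
P(M+2) = 4 × 0.7305^3 × 0.2695^1 = 0.420223
P(M+4) = 6 × 0.7305^2 × 0.2695^2 = 0.232546
P(M+6) = 4 × 0.7305^1 × 0.2695^3 = 0.057195
P(M+8) = 0.2695^4 = 0.005275
The M+2 peak is largest (0.420223); scaling to 100 gives 67.76 : 100.00 : 55.34 : 13.61 : 1.26.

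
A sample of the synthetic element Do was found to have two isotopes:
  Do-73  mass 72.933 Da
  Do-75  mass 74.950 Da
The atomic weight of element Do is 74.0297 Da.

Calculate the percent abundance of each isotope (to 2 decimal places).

Writing the weighted mean with unknown fraction x of Do-73:
72.933·x + 74.950·(1 − x) = 74.0297
(72.933 − 74.950)·x = 74.0297 − 74.950
x = -0.9203 / -2.017 = 0.45627 → 45.63% Do-73, 54.37% Do-75.

Do-73: 45.63%, Do-75: 54.37%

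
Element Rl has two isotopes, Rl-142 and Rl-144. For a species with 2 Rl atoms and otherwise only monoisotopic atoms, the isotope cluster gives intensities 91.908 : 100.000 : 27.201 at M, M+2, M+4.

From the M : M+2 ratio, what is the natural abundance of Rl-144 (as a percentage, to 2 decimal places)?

Write p for the Rl-142 fraction. I(M+2)/I(M) = [C(2,1)·p^1·(1−p)] / p^2 = 2·(1−p)/p = 100.000/91.908 = 1.0880
(1−p)/p = 1.0880/2 = 0.5440  ⇒  p = 1/(1 + 0.5440) = 0.6477
Rl-142: 64.77%, Rl-144: 35.23%.

35.23%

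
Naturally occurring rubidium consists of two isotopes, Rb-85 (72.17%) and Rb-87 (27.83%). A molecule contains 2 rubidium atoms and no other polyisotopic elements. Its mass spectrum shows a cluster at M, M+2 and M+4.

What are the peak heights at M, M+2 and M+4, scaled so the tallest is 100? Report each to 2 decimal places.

Each Rb atom is independently Rb-85 (p = 0.7217) or Rb-87 (q = 0.2783); the cluster is the binomial expansion (p + q)^2.
P(M) = 0.7217^2 = 0.520851
P(M+2) = 2 × 0.7217^1 × 0.2783^1 = 0.401698
P(M+4) = 0.2783^2 = 0.077451
The M peak is largest (0.520851); scaling to 100 gives 100.00 : 77.12 : 14.87.

100.00 : 77.12 : 14.87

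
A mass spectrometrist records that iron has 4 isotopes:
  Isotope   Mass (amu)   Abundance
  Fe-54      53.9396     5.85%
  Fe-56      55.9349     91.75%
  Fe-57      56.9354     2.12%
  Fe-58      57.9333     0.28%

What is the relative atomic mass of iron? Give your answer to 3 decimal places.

55.845 amu

Average mass = Σ (abundance × isotope mass) = 0.0585 × 53.9396 + 0.9175 × 55.9349 + 0.0212 × 56.9354 + 0.0028 × 57.9333
= 3.15547 + 51.32027 + 1.20703 + 0.16221 = 55.84498 amu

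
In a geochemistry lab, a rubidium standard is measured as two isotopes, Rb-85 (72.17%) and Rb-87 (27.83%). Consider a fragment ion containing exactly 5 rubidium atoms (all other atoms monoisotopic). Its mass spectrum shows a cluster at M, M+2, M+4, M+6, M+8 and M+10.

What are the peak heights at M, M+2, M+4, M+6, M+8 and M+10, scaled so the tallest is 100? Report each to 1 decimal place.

Each Rb atom is independently Rb-85 (p = 0.7217) or Rb-87 (q = 0.2783); the cluster is the binomial expansion (p + q)^5.
P(M) = 0.7217^5 = 0.195787
P(M+2) = 5 × 0.7217^4 × 0.2783^1 = 0.377494
P(M+4) = 10 × 0.7217^3 × 0.2783^2 = 0.291136
P(M+6) = 10 × 0.7217^2 × 0.2783^3 = 0.112267
P(M+8) = 5 × 0.7217^1 × 0.2783^4 = 0.021646
P(M+10) = 0.2783^5 = 0.001669
The M+2 peak is largest (0.377494); scaling to 100 gives 51.9 : 100.0 : 77.1 : 29.7 : 5.7 : 0.4.

51.9 : 100.0 : 77.1 : 29.7 : 5.7 : 0.4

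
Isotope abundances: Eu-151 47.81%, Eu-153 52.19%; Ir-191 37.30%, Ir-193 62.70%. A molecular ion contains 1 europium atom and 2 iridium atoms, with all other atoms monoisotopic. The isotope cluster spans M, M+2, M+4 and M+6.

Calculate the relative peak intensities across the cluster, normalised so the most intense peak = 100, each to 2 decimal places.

15.40 : 68.56 : 100.00 : 47.49

Europium pattern (n=1): 0.4781 : 0.5219
Iridium pattern (n=2): 0.139129 : 0.467742 : 0.393129
Convolve the two distributions (both contribute in 2-u steps):
  M: 0.4781×0.139129 = 0.066518
  M+2: 0.4781×0.467742 + 0.5219×0.139129 = 0.296239
  M+4: 0.4781×0.393129 + 0.5219×0.467742 = 0.432070
  M+6: 0.5219×0.393129 = 0.205174
Scale to base peak (0.432070) = 100: 15.40 : 68.56 : 100.00 : 47.49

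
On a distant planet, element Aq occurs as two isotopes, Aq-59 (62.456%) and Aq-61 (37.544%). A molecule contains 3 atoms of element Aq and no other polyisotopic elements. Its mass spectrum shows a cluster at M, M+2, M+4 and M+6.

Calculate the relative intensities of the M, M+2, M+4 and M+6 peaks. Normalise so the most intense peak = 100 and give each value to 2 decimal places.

55.45 : 100.00 : 60.11 : 12.05

The 3 Aq atoms are independent, so intensities follow the terms of (0.62456 + 0.37544)^3.
P(M) = 0.62456^3 = 0.243625
P(M+2) = 3 × 0.62456^2 × 0.37544^1 = 0.439349
P(M+4) = 3 × 0.62456^1 × 0.37544^2 = 0.264105
P(M+6) = 0.37544^3 = 0.052920
The M+2 peak is largest (0.439349); scaling to 100 gives 55.45 : 100.00 : 60.11 : 12.05.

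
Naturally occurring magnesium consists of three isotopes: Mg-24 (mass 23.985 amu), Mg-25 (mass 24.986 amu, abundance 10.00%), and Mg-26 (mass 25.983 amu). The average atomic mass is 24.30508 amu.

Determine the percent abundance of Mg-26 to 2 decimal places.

The remaining 90.00% is split between Mg-24 (fraction x) and Mg-26 (fraction 0.9000 − x).
Substituting: 23.985x + 25.983(0.9000 − x) = 21.80648
(23.985 − 25.983)x = -1.57822  ⇒  x = 0.78990, y = 0.11010
Mg-24: 78.99%, Mg-26: 11.01%.

11.01%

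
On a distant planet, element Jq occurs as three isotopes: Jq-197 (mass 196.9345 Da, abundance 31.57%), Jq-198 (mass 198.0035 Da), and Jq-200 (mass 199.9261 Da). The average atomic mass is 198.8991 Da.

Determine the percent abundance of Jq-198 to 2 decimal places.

4.29%

Let x and y be the fractions of Jq-198 and Jq-200. Then x + y = 1 − 0.3157 = 0.6843 and 198.0035x + 199.9261y = 198.8991 − 0.3157×196.9345 = 136.72687835.
Substituting: 198.0035x + 199.9261(0.6843 − x) = 136.72687835
(198.0035 − 199.9261)x = -0.08255188  ⇒  x = 0.04294, y = 0.64136
Jq-198: 4.29%, Jq-200: 64.14%.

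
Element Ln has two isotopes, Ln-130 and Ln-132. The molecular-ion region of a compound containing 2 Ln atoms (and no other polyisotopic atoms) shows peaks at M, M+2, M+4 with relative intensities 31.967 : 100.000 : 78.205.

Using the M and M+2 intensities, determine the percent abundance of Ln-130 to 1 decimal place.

If p is the fraction of Ln that is Ln-130, then I(M+2)/I(M) = [C(2,1)·p^1·(1−p)] / p^2 = 2·(1−p)/p = 100.000/31.967 = 3.1282
(1−p)/p = 3.1282/2 = 1.5641  ⇒  p = 1/(1 + 1.5641) = 0.3900
Ln-130: 39.0%, Ln-132: 61.0%.

39.0%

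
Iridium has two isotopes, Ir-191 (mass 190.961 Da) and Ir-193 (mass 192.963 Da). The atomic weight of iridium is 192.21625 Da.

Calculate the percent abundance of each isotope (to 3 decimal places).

Ir-191: 37.300%, Ir-193: 62.700%

Writing the weighted mean with unknown fraction x of Ir-191:
190.961·x + 192.963·(1 − x) = 192.21625
(190.961 − 192.963)·x = 192.21625 − 192.963
x = -0.74675 / -2.002 = 0.37300 → 37.300% Ir-191, 62.700% Ir-193.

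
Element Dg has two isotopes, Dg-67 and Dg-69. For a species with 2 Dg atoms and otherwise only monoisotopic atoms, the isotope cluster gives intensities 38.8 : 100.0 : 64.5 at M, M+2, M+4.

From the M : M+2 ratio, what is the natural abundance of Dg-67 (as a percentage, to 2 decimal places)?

Write p for the Dg-67 fraction. I(M+2)/I(M) = [C(2,1)·p^1·(1−p)] / p^2 = 2·(1−p)/p = 100.0/38.8 = 2.5773
(1−p)/p = 2.5773/2 = 1.2887  ⇒  p = 1/(1 + 1.2887) = 0.4369
Dg-67: 43.69%, Dg-69: 56.31%.

43.69%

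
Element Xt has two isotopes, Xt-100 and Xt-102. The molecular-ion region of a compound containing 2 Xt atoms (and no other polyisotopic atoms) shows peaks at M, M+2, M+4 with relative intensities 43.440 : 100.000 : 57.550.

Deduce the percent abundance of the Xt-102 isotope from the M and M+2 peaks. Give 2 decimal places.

If p is the fraction of Xt that is Xt-100, then I(M+2)/I(M) = [C(2,1)·p^1·(1−p)] / p^2 = 2·(1−p)/p = 100.000/43.440 = 2.3020
(1−p)/p = 2.3020/2 = 1.1510  ⇒  p = 1/(1 + 1.1510) = 0.4649
Xt-100: 46.49%, Xt-102: 53.51%.

53.51%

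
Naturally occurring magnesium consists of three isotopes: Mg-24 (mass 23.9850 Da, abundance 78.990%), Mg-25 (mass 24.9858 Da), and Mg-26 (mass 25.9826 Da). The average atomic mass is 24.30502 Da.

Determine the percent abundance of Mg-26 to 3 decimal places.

11.010%

Let x and y be the fractions of Mg-25 and Mg-26. Then x + y = 1 − 0.78990 = 0.21010 and 24.9858x + 25.9826y = 24.30502 − 0.78990×23.9850 = 5.3592685.
Substituting: 24.9858x + 25.9826(0.21010 − x) = 5.3592685
(24.9858 − 25.9826)x = -0.09967576  ⇒  x = 0.10000, y = 0.11010
Mg-25: 10.000%, Mg-26: 11.010%.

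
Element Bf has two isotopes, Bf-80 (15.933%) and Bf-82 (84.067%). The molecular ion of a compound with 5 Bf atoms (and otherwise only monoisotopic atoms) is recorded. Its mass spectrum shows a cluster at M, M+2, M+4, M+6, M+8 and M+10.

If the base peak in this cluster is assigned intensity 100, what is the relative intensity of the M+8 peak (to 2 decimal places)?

94.76

(0.15933 + 0.84067)^5 gives M 0.0001, M+2 0.0027, M+4 0.0286, M+6 0.1508, M+8 0.3979, M+10 0.4199; the largest is M+10.
P(M+10) = C(5,5) × 0.15933^0 × 0.84067^5 = 1 × 1.0000 × 0.41988247 = 0.419882 (base)
P(M+8) = C(5,4) × 0.15933^1 × 0.84067^4 = 5 × 0.15933 × 0.49946171 = 0.397896
Relative intensity = 0.397896 / 0.419882 × 100 = 94.76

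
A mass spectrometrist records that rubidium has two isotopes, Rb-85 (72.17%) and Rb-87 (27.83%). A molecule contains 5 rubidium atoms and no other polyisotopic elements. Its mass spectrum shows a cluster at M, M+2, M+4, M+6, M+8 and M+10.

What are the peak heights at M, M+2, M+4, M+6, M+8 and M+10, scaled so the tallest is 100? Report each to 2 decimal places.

51.86 : 100.00 : 77.12 : 29.74 : 5.73 : 0.44

The 5 Rb atoms are independent, so intensities follow the terms of (0.7217 + 0.2783)^5.
P(M) = 0.7217^5 = 0.195787
P(M+2) = 5 × 0.7217^4 × 0.2783^1 = 0.377494
P(M+4) = 10 × 0.7217^3 × 0.2783^2 = 0.291136
P(M+6) = 10 × 0.7217^2 × 0.2783^3 = 0.112267
P(M+8) = 5 × 0.7217^1 × 0.2783^4 = 0.021646
P(M+10) = 0.2783^5 = 0.001669
The M+2 peak is largest (0.377494); scaling to 100 gives 51.86 : 100.00 : 77.12 : 29.74 : 5.73 : 0.44.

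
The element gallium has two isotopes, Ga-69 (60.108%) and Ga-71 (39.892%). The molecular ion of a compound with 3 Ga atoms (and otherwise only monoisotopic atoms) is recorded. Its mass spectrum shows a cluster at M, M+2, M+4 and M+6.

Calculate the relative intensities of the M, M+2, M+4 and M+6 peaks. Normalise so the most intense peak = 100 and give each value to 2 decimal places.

Expanding (0.60108 + 0.39892)^3:
P(M) = 0.60108^3 = 0.217169
P(M+2) = 3 × 0.60108^2 × 0.39892^1 = 0.432386
P(M+4) = 3 × 0.60108^1 × 0.39892^2 = 0.286963
P(M+6) = 0.39892^3 = 0.063483
The M+2 peak is largest (0.432386); scaling to 100 gives 50.23 : 100.00 : 66.37 : 14.68.

50.23 : 100.00 : 66.37 : 14.68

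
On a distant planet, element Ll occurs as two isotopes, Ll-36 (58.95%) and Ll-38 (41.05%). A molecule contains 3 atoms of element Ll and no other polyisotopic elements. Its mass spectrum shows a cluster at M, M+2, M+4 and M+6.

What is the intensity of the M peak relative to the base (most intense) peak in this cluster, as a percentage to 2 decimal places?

47.87%

Term probabilities: M 0.2049, M+2 0.4280, M+4 0.2980, M+6 0.0692. Base peak = M+2.
P(M+2) = C(3,1) × 0.5895^2 × 0.4105^1 = 3 × 0.34751025 × 0.4105 = 0.427959 (base)
P(M) = C(3,0) × 0.5895^3 × 0.4105^0 = 1 × 0.20485729 × 1.0000 = 0.204857
Relative intensity = 0.204857 / 0.427959 × 100 = 47.87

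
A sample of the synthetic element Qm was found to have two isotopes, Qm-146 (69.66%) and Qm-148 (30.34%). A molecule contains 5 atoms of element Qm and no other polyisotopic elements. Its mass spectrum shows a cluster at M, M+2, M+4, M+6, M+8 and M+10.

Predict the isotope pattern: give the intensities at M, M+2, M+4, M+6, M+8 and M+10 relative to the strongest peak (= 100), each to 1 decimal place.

45.9 : 100.0 : 87.1 : 37.9 : 8.3 : 0.7

Expanding (0.6966 + 0.3034)^5:
P(M) = 0.6966^5 = 0.164028
P(M+2) = 5 × 0.6966^4 × 0.3034^1 = 0.357207
P(M+4) = 10 × 0.6966^3 × 0.3034^2 = 0.311158
P(M+6) = 10 × 0.6966^2 × 0.3034^3 = 0.135523
P(M+8) = 5 × 0.6966^1 × 0.3034^4 = 0.029513
P(M+10) = 0.3034^5 = 0.002571
The M+2 peak is largest (0.357207); scaling to 100 gives 45.9 : 100.0 : 87.1 : 37.9 : 8.3 : 0.7.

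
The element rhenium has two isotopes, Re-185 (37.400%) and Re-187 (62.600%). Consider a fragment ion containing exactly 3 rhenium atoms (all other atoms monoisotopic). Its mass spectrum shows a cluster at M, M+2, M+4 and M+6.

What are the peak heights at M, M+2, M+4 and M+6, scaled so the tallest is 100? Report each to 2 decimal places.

11.90 : 59.74 : 100.00 : 55.79

Expanding (0.37400 + 0.62600)^3:
P(M) = 0.37400^3 = 0.052314
P(M+2) = 3 × 0.37400^2 × 0.62600^1 = 0.262687
P(M+4) = 3 × 0.37400^1 × 0.62600^2 = 0.439685
P(M+6) = 0.62600^3 = 0.245314
The M+4 peak is largest (0.439685); scaling to 100 gives 11.90 : 59.74 : 100.00 : 55.79.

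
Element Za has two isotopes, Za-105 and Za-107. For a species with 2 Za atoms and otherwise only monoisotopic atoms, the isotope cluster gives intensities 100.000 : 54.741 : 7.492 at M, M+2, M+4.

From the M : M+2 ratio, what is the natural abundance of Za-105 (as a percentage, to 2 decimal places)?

78.51%

If p is the fraction of Za that is Za-105, then I(M+2)/I(M) = [C(2,1)·p^1·(1−p)] / p^2 = 2·(1−p)/p = 54.741/100.000 = 0.5474
(1−p)/p = 0.5474/2 = 0.2737  ⇒  p = 1/(1 + 0.2737) = 0.7851
Za-105: 78.51%, Za-107: 21.49%.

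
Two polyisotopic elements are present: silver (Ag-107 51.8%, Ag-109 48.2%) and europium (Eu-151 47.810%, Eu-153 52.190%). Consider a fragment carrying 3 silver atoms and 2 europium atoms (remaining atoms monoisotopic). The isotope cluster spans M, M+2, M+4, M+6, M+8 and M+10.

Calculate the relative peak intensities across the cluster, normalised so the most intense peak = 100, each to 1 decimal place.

10.1 : 50.3 : 100.0 : 99.2 : 49.1 : 9.7

Silver pattern (n=3): 0.13899183 : 0.3879965 : 0.3610315 : 0.11198017
Europium pattern (n=2): 0.22857961 : 0.49904078 : 0.27237961
Convolve the two distributions (both contribute in 2-u steps):
  M: 0.13899183×0.22857961 = 0.031771
  M+2: 0.13899183×0.49904078 + 0.3879965×0.22857961 = 0.158051
  M+4: 0.13899183×0.27237961 + 0.3879965×0.49904078 + 0.3610315×0.22857961 = 0.314009
  M+6: 0.3879965×0.27237961 + 0.3610315×0.49904078 + 0.11198017×0.22857961 = 0.311448
  M+8: 0.3610315×0.27237961 + 0.11198017×0.49904078 = 0.154220
  M+10: 0.11198017×0.27237961 = 0.030501
Scale to base peak (0.314009) = 100: 10.1 : 50.3 : 100.0 : 99.2 : 49.1 : 9.7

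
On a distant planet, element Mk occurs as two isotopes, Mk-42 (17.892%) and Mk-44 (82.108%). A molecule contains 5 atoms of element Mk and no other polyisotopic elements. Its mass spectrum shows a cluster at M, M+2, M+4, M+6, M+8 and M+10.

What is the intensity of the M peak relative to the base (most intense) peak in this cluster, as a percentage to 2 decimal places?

0.05%

Binomial terms of (0.17892 + 0.82108)^5: M 0.0002, M+2 0.0042, M+4 0.0386, M+6 0.1772, M+8 0.4066, M+10 0.3732 → M+8 is the base peak.
P(M+8) = C(5,4) × 0.17892^1 × 0.82108^4 = 5 × 0.17892 × 0.45450838 = 0.406603 (base)
P(M) = C(5,0) × 0.17892^5 × 0.82108^0 = 1 × 0.00018336 × 1.0000 = 0.000183
Relative intensity = 0.000183 / 0.406603 × 100 = 0.05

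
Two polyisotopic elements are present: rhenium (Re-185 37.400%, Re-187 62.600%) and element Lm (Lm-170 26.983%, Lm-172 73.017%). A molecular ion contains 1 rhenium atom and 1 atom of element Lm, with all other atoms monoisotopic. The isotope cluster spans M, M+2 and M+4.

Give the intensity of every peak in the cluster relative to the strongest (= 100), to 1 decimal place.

Rhenium pattern (n=1): 0.3740 : 0.6260
Element Lm pattern (n=1): 0.26983 : 0.73017
Convolve the two distributions (both contribute in 2-u steps):
  M: 0.3740×0.26983 = 0.100916
  M+2: 0.3740×0.73017 + 0.6260×0.26983 = 0.441997
  M+4: 0.6260×0.73017 = 0.457086
Scale to base peak (0.457086) = 100: 22.1 : 96.7 : 100.0

22.1 : 96.7 : 100.0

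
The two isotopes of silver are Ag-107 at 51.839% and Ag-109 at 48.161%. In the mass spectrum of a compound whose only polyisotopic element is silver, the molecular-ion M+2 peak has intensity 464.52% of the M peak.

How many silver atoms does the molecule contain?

With n Ag atoms, P(M+2)/P(M) = C(n,1)·p^(n−1)q / p^n = n·q/p = n · 0.48161/0.51839.
n = 4.6452 × 0.51839/0.48161 = 5.00 ≈ 5

5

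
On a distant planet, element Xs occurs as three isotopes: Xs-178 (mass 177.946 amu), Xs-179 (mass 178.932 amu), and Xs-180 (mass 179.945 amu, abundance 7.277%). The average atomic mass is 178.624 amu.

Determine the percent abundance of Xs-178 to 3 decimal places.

Let x and y be the fractions of Xs-178 and Xs-179. Then x + y = 1 − 0.07277 = 0.92723 and 177.946x + 178.932y = 178.624 − 0.07277×179.945 = 165.52940235.
Substituting: 177.946x + 178.932(0.92723 − x) = 165.52940235
(177.946 − 178.932)x = -0.38171601  ⇒  x = 0.38714, y = 0.54009
Xs-178: 38.714%, Xs-179: 54.009%.

38.714%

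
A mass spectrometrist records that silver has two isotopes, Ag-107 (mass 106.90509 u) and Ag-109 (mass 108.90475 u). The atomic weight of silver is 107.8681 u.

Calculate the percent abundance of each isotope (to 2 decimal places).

Ag-107: 51.84%, Ag-109: 48.16%

Let x be the fractional abundance of Ag-107; then Ag-109 has abundance 1 − x.
106.90509·x + 108.90475·(1 − x) = 107.8681
(106.90509 − 108.90475)·x = 107.8681 − 108.90475
x = -1.03665 / -1.99966 = 0.51841 → 51.84% Ag-107, 48.16% Ag-109.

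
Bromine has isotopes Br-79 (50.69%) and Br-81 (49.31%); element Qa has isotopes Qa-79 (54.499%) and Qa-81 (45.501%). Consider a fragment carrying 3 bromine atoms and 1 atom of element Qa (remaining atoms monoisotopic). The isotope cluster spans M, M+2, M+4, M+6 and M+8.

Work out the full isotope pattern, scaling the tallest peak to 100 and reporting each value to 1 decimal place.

Bromine pattern (n=3): 0.13024674 : 0.3801026 : 0.36975457 : 0.11989609
Element Qa pattern (n=1): 0.54499 : 0.45501
Convolve the two distributions (both contribute in 2-u steps):
  M: 0.13024674×0.54499 = 0.070983
  M+2: 0.13024674×0.45501 + 0.3801026×0.54499 = 0.266416
  M+4: 0.3801026×0.45501 + 0.36975457×0.54499 = 0.374463
  M+6: 0.36975457×0.45501 + 0.11989609×0.54499 = 0.233584
  M+8: 0.11989609×0.45501 = 0.054554
Scale to base peak (0.374463) = 100: 19.0 : 71.1 : 100.0 : 62.4 : 14.6

19.0 : 71.1 : 100.0 : 62.4 : 14.6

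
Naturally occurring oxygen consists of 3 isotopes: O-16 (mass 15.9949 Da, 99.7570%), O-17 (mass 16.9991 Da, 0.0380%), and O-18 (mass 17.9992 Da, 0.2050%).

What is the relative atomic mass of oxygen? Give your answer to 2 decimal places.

Weight each isotope mass by its fractional abundance: 0.997570 × 15.9949 + 0.000380 × 16.9991 + 0.002050 × 17.9992
= 15.95603 + 0.00646 + 0.03690 = 15.99939 Da

16.00 Da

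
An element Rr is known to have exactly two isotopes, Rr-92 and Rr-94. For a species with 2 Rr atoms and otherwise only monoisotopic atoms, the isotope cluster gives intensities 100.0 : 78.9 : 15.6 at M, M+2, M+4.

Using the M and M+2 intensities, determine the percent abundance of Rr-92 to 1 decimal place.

Write p for the Rr-92 fraction. I(M+2)/I(M) = [C(2,1)·p^1·(1−p)] / p^2 = 2·(1−p)/p = 78.9/100.0 = 0.7890
(1−p)/p = 0.7890/2 = 0.3945  ⇒  p = 1/(1 + 0.3945) = 0.7171
Rr-92: 71.7%, Rr-94: 28.3%.

71.7%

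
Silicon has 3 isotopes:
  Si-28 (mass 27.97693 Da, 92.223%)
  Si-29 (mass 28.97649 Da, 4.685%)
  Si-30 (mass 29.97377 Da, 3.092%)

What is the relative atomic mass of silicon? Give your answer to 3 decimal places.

Ar = Σ fᵢ·mᵢ = 0.92223 × 27.97693 + 0.04685 × 28.97649 + 0.03092 × 29.97377
= 25.801164 + 1.357549 + 0.926789 = 28.085502 Da

28.086 Da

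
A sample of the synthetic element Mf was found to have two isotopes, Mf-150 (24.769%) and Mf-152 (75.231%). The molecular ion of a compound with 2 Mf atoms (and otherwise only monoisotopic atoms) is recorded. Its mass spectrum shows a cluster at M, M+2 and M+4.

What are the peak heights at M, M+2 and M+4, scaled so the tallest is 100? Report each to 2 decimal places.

Each Mf atom is independently Mf-150 (p = 0.24769) or Mf-152 (q = 0.75231); the cluster is the binomial expansion (p + q)^2.
P(M) = 0.24769^2 = 0.061350
P(M+2) = 2 × 0.24769^1 × 0.75231^1 = 0.372679
P(M+4) = 0.75231^2 = 0.565970
The M+4 peak is largest (0.565970); scaling to 100 gives 10.84 : 65.85 : 100.00.

10.84 : 65.85 : 100.00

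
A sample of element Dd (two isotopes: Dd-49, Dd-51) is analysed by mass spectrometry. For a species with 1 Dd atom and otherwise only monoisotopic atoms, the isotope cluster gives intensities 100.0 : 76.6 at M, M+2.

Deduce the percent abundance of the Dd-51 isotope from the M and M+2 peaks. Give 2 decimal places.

43.37%

Write p for the Dd-49 fraction. I(M+2)/I(M) = [C(1,1)·p^0·(1−p)] / p^1 = 1·(1−p)/p = 76.6/100.0 = 0.7660
(1−p)/p = 0.7660/1 = 0.7660  ⇒  p = 1/(1 + 0.7660) = 0.5663
Dd-49: 56.63%, Dd-51: 43.37%.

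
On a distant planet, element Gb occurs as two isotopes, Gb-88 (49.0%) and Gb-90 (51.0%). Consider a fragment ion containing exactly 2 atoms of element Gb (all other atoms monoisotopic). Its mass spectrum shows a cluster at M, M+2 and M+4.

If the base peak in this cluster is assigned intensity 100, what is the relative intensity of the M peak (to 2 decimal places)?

48.04

(0.490 + 0.510)^2 gives M 0.2401, M+2 0.4998, M+4 0.2601; the largest is M+2.
P(M+2) = C(2,1) × 0.490^1 × 0.510^1 = 2 × 0.4900 × 0.5100 = 0.499800 (base)
P(M) = C(2,0) × 0.490^2 × 0.510^0 = 1 × 0.2401 × 1.0000 = 0.240100
Relative intensity = 0.240100 / 0.499800 × 100 = 48.04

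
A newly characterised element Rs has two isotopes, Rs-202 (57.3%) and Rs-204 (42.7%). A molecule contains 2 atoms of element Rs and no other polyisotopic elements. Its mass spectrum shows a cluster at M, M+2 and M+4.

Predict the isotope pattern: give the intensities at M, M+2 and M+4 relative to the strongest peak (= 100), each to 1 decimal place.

Expanding (0.573 + 0.427)^2:
P(M) = 0.573^2 = 0.328329
P(M+2) = 2 × 0.573^1 × 0.427^1 = 0.489342
P(M+4) = 0.427^2 = 0.182329
The M+2 peak is largest (0.489342); scaling to 100 gives 67.1 : 100.0 : 37.3.

67.1 : 100.0 : 37.3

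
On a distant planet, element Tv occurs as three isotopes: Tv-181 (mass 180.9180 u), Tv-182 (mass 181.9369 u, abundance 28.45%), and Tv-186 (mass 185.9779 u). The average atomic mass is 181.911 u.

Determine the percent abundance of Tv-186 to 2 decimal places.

13.90%

The remaining 71.55% is split between Tv-181 (fraction x) and Tv-186 (fraction 0.7155 − x).
Substituting: 180.9180x + 185.9779(0.7155 − x) = 130.14995195
(180.9180 − 185.9779)x = -2.9172355  ⇒  x = 0.57654, y = 0.13896
Tv-181: 57.65%, Tv-186: 13.90%.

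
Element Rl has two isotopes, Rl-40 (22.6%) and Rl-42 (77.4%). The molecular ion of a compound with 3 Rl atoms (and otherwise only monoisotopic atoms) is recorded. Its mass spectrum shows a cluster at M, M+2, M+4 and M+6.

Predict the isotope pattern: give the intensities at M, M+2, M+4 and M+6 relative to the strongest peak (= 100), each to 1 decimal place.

2.5 : 25.6 : 87.6 : 100.0

Expanding (0.226 + 0.774)^3:
P(M) = 0.226^3 = 0.011543
P(M+2) = 3 × 0.226^2 × 0.774^1 = 0.118598
P(M+4) = 3 × 0.226^1 × 0.774^2 = 0.406174
P(M+6) = 0.774^3 = 0.463685
The M+6 peak is largest (0.463685); scaling to 100 gives 2.5 : 25.6 : 87.6 : 100.0.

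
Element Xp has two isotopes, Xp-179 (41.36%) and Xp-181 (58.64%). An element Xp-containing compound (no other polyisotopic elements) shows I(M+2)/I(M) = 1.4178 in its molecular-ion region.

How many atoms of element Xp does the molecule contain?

With n Xp atoms, P(M+2)/P(M) = C(n,1)·p^(n−1)q / p^n = n·q/p = n · 0.5864/0.4136.
n = 1.4178 × 0.4136/0.5864 = 1.00 ≈ 1

1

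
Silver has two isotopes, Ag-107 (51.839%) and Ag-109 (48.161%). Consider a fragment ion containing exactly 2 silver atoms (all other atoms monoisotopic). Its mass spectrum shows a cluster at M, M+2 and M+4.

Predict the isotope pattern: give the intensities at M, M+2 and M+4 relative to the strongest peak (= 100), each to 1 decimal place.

53.8 : 100.0 : 46.5

Each Ag atom is independently Ag-107 (p = 0.51839) or Ag-109 (q = 0.48161); the cluster is the binomial expansion (p + q)^2.
P(M) = 0.51839^2 = 0.268728
P(M+2) = 2 × 0.51839^1 × 0.48161^1 = 0.499324
P(M+4) = 0.48161^2 = 0.231948
The M+2 peak is largest (0.499324); scaling to 100 gives 53.8 : 100.0 : 46.5.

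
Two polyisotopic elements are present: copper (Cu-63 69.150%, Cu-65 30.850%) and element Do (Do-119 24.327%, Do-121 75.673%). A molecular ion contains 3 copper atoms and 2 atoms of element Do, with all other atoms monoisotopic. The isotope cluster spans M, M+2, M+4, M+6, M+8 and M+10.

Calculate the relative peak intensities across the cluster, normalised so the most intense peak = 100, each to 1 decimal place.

Copper pattern (n=3): 0.33065611 : 0.44254842 : 0.19743483 : 0.02936064
Element Do pattern (n=2): 0.05918029 : 0.36817941 : 0.57264029
Convolve the two distributions (both contribute in 2-u steps):
  M: 0.33065611×0.05918029 = 0.019568
  M+2: 0.33065611×0.36817941 + 0.44254842×0.05918029 = 0.147931
  M+4: 0.33065611×0.57264029 + 0.44254842×0.36817941 + 0.19743483×0.05918029 = 0.363968
  M+6: 0.44254842×0.57264029 + 0.19743483×0.36817941 + 0.02936064×0.05918029 = 0.327850
  M+8: 0.19743483×0.57264029 + 0.02936064×0.36817941 = 0.123869
  M+10: 0.02936064×0.57264029 = 0.016813
Scale to base peak (0.363968) = 100: 5.4 : 40.6 : 100.0 : 90.1 : 34.0 : 4.6

5.4 : 40.6 : 100.0 : 90.1 : 34.0 : 4.6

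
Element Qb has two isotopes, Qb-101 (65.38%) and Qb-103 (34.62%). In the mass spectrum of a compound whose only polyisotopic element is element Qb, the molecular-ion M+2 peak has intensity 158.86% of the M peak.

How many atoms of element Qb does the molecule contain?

3

With n Qb atoms, P(M+2)/P(M) = C(n,1)·p^(n−1)q / p^n = n·q/p = n · 0.3462/0.6538.
n = 1.5886 × 0.6538/0.3462 = 3.00 ≈ 3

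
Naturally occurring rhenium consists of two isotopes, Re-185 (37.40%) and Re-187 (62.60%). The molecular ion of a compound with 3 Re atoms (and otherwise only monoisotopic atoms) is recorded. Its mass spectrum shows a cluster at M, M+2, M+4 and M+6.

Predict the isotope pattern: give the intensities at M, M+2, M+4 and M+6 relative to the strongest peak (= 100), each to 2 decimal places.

11.90 : 59.74 : 100.00 : 55.79

Each Re atom is independently Re-185 (p = 0.3740) or Re-187 (q = 0.6260); the cluster is the binomial expansion (p + q)^3.
P(M) = 0.3740^3 = 0.052314
P(M+2) = 3 × 0.3740^2 × 0.6260^1 = 0.262687
P(M+4) = 3 × 0.3740^1 × 0.6260^2 = 0.439685
P(M+6) = 0.6260^3 = 0.245314
The M+4 peak is largest (0.439685); scaling to 100 gives 11.90 : 59.74 : 100.00 : 55.79.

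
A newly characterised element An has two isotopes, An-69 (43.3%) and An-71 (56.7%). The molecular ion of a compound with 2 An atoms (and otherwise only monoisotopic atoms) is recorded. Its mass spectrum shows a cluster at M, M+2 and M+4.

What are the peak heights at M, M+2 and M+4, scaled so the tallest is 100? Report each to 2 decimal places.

38.18 : 100.00 : 65.47

Each An atom is independently An-69 (p = 0.433) or An-71 (q = 0.567); the cluster is the binomial expansion (p + q)^2.
P(M) = 0.433^2 = 0.187489
P(M+2) = 2 × 0.433^1 × 0.567^1 = 0.491022
P(M+4) = 0.567^2 = 0.321489
The M+2 peak is largest (0.491022); scaling to 100 gives 38.18 : 100.00 : 65.47.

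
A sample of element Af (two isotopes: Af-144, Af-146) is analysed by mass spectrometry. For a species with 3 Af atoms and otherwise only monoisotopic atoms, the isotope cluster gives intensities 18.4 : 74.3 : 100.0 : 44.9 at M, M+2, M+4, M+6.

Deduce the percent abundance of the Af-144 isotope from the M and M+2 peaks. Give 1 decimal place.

42.6%

Let p = fractional abundance of Af-144. I(M+2)/I(M) = [C(3,1)·p^2·(1−p)] / p^3 = 3·(1−p)/p = 74.3/18.4 = 4.0380
(1−p)/p = 4.0380/3 = 1.3460  ⇒  p = 1/(1 + 1.3460) = 0.4263
Af-144: 42.6%, Af-146: 57.4%.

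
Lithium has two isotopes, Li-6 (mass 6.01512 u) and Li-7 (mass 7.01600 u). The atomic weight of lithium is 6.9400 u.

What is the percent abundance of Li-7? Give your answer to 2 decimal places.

Writing the weighted mean with unknown fraction x of Li-6:
6.01512·x + 7.01600·(1 − x) = 6.9400
(6.01512 − 7.01600)·x = 6.9400 − 7.01600
x = -0.07600 / -1.00088 = 0.07593 → 7.59% Li-6, 92.41% Li-7.

92.41%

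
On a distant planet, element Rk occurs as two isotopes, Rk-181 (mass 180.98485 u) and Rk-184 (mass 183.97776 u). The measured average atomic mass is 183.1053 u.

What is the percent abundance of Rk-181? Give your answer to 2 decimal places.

29.15%

Writing the weighted mean with unknown fraction x of Rk-181:
180.98485·x + 183.97776·(1 − x) = 183.1053
(180.98485 − 183.97776)·x = 183.1053 − 183.97776
x = -0.87246 / -2.99291 = 0.29151 → 29.15% Rk-181, 70.85% Rk-184.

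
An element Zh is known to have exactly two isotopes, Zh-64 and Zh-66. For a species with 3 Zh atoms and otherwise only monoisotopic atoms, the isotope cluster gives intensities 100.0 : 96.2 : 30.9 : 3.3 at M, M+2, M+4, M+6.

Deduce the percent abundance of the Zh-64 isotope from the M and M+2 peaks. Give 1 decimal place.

If p is the fraction of Zh that is Zh-64, then I(M+2)/I(M) = [C(3,1)·p^2·(1−p)] / p^3 = 3·(1−p)/p = 96.2/100.0 = 0.9620
(1−p)/p = 0.9620/3 = 0.3207  ⇒  p = 1/(1 + 0.3207) = 0.7572
Zh-64: 75.7%, Zh-66: 24.3%.

75.7%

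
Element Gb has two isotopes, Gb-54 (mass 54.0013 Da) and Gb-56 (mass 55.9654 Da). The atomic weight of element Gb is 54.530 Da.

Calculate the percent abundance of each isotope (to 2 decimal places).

Writing the weighted mean with unknown fraction x of Gb-54:
54.0013·x + 55.9654·(1 − x) = 54.530
(54.0013 − 55.9654)·x = 54.530 − 55.9654
x = -1.4354 / -1.9641 = 0.73082 → 73.08% Gb-54, 26.92% Gb-56.

Gb-54: 73.08%, Gb-56: 26.92%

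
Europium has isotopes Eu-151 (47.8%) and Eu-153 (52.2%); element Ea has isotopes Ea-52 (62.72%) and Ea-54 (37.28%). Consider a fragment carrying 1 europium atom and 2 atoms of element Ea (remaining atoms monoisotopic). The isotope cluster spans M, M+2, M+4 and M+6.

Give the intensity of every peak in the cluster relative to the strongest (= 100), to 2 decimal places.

Europium pattern (n=1): 0.4780 : 0.5220
Element Ea pattern (n=2): 0.39337984 : 0.46764032 : 0.13897984
Convolve the two distributions (both contribute in 2-u steps):
  M: 0.4780×0.39337984 = 0.188036
  M+2: 0.4780×0.46764032 + 0.5220×0.39337984 = 0.428876
  M+4: 0.4780×0.13897984 + 0.5220×0.46764032 = 0.310541
  M+6: 0.5220×0.13897984 = 0.072547
Scale to base peak (0.428876) = 100: 43.84 : 100.00 : 72.41 : 16.92

43.84 : 100.00 : 72.41 : 16.92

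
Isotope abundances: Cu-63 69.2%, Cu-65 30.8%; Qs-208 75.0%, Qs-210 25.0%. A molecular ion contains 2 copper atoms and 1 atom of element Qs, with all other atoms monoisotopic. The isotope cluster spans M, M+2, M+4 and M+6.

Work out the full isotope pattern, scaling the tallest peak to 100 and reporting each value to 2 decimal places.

Copper pattern (n=2): 0.478864 : 0.426272 : 0.094864
Element Qs pattern (n=1): 0.7500 : 0.2500
Convolve the two distributions (both contribute in 2-u steps):
  M: 0.478864×0.7500 = 0.359148
  M+2: 0.478864×0.2500 + 0.426272×0.7500 = 0.439420
  M+4: 0.426272×0.2500 + 0.094864×0.7500 = 0.177716
  M+6: 0.094864×0.2500 = 0.023716
Scale to base peak (0.439420) = 100: 81.73 : 100.00 : 40.44 : 5.40

81.73 : 100.00 : 40.44 : 5.40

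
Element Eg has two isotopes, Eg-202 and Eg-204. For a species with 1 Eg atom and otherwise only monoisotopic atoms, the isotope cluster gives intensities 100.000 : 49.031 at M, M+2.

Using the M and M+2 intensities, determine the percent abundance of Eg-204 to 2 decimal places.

32.90%

Write p for the Eg-202 fraction. I(M+2)/I(M) = [C(1,1)·p^0·(1−p)] / p^1 = 1·(1−p)/p = 49.031/100.000 = 0.4903
(1−p)/p = 0.4903/1 = 0.4903  ⇒  p = 1/(1 + 0.4903) = 0.6710
Eg-202: 67.10%, Eg-204: 32.90%.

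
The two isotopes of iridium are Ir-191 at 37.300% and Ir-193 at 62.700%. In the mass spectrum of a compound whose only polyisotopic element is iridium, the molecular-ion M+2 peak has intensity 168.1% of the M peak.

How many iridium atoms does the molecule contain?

1

With n Ir atoms, P(M+2)/P(M) = C(n,1)·p^(n−1)q / p^n = n·q/p = n · 0.62700/0.37300.
n = 1.681 × 0.37300/0.62700 = 1.00 ≈ 1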